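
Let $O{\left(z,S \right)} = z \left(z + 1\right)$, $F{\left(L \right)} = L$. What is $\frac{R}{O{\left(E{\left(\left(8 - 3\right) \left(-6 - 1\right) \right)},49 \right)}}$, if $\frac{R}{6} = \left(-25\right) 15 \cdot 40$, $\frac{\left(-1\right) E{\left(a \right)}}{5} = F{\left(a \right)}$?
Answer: $- \frac{225}{77} \approx -2.9221$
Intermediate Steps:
$E{\left(a \right)} = - 5 a$
$O{\left(z,S \right)} = z \left(1 + z\right)$
$R = -90000$ ($R = 6 \left(-25\right) 15 \cdot 40 = 6 \left(\left(-375\right) 40\right) = 6 \left(-15000\right) = -90000$)
$\frac{R}{O{\left(E{\left(\left(8 - 3\right) \left(-6 - 1\right) \right)},49 \right)}} = - \frac{90000}{- 5 \left(8 - 3\right) \left(-6 - 1\right) \left(1 - 5 \left(8 - 3\right) \left(-6 - 1\right)\right)} = - \frac{90000}{- 5 \cdot 5 \left(-7\right) \left(1 - 5 \cdot 5 \left(-7\right)\right)} = - \frac{90000}{\left(-5\right) \left(-35\right) \left(1 - -175\right)} = - \frac{90000}{175 \left(1 + 175\right)} = - \frac{90000}{175 \cdot 176} = - \frac{90000}{30800} = \left(-90000\right) \frac{1}{30800} = - \frac{225}{77}$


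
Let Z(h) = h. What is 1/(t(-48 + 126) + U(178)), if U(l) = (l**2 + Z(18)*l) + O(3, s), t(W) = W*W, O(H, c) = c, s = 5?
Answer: 1/40977 ≈ 2.4404e-5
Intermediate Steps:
t(W) = W**2
U(l) = 5 + l**2 + 18*l (U(l) = (l**2 + 18*l) + 5 = 5 + l**2 + 18*l)
1/(t(-48 + 126) + U(178)) = 1/((-48 + 126)**2 + (5 + 178**2 + 18*178)) = 1/(78**2 + (5 + 31684 + 3204)) = 1/(6084 + 34893) = 1/40977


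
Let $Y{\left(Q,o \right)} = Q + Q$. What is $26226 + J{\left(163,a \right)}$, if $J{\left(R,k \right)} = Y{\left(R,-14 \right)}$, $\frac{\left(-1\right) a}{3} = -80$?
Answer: $26552$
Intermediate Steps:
$a = 240$ ($a = \left(-3\right) \left(-80\right) = 240$)
$Y{\left(Q,o \right)} = 2 Q$
$J{\left(R,k \right)} = 2 R$
$26226 + J{\left(163,a \right)} = 26226 + 2 \cdot 163 = 26226 + 326 = 26552$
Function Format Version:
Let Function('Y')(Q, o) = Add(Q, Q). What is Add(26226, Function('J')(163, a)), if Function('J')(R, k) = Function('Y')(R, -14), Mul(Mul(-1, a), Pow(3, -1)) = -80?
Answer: 26552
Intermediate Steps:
a = 240 (a = Mul(-3, -80) = 240)
Function('Y')(Q, o) = Mul(2, Q)
Function('J')(R, k) = Mul(2, R)
Add(26226, Function('J')(163, a)) = Add(26226, Mul(2, 163)) = Add(26226, 326) = 26552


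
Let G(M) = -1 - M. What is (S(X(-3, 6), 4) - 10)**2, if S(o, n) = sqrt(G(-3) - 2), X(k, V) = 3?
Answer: 100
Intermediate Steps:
S(o, n) = 0 (S(o, n) = sqrt((-1 - 1*(-3)) - 2) = sqrt((-1 + 3) - 2) = sqrt(2 - 2) = sqrt(0) = 0)
(S(X(-3, 6), 4) - 10)**2 = (0 - 10)**2 = (-10)**2 = 100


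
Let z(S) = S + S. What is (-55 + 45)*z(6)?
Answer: -120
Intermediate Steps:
z(S) = 2*S
(-55 + 45)*z(6) = (-55 + 45)*(2*6) = -10*12 = -120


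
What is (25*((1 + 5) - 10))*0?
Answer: 0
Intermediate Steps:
(25*((1 + 5) - 10))*0 = (25*(6 - 10))*0 = (25*(-4))*0 = -100*0 = 0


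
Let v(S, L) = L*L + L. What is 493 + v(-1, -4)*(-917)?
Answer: -10511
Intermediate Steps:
v(S, L) = L + L**2 (v(S, L) = L**2 + L = L + L**2)
493 + v(-1, -4)*(-917) = 493 - 4*(1 - 4)*(-917) = 493 - 4*(-3)*(-917) = 493 + 12*(-917) = 493 - 11004 = -10511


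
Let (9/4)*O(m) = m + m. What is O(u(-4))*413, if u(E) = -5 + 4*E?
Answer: -23128/3 ≈ -7709.3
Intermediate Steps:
O(m) = 8*m/9 (O(m) = 4*(m + m)/9 = 4*(2*m)/9 = 8*m/9)
O(u(-4))*413 = (8*(-5 + 4*(-4))/9)*413 = (8*(-5 - 16)/9)*413 = ((8/9)*(-21))*413 = -56/3*413 = -23128/3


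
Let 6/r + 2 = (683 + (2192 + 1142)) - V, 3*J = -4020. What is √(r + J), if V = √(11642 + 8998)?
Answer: √(-5380094 + 5360*√1290)/√(4015 - 4*√1290) ≈ 36.606*I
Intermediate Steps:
J = -1340 (J = (⅓)*(-4020) = -1340)
V = 4*√1290 (V = √20640 = 4*√1290 ≈ 143.67)
r = 6/(4015 - 4*√1290) (r = 6/(-2 + ((683 + (2192 + 1142)) - 4*√1290)) = 6/(-2 + ((683 + 3334) - 4*√1290)) = 6/(-2 + (4017 - 4*√1290)) = 6/(4015 - 4*√1290) ≈ 0.0015499)
√(r + J) = √((4818/3219917 + 24*√1290/16099585) - 1340) = √(-4314683962/3219917 + 24*√1290/16099585)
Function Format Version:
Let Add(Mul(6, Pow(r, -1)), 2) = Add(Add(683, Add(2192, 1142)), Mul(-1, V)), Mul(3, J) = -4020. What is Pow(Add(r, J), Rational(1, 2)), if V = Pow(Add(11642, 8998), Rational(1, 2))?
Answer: Mul(Pow(Add(-5380094, Mul(5360, Pow(1290, Rational(1, 2)))), Rational(1, 2)), Pow(Add(4015, Mul(-4, Pow(1290, Rational(1, 2)))), Rational(-1, 2))) ≈ Mul(36.606, I)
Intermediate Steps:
J = -1340 (J = Mul(Rational(1, 3), -4020) = -1340)
V = Mul(4, Pow(1290, Rational(1, 2))) (V = Pow(20640, Rational(1, 2)) = Mul(4, Pow(1290, Rational(1, 2))) ≈ 143.67)
r = Mul(6, Pow(Add(4015, Mul(-4, Pow(1290, Rational(1, 2)))), -1)) (r = Mul(6, Pow(Add(-2, Add(Add(683, Add(2192, 1142)), Mul(-1, Mul(4, Pow(1290, Rational(1, 2)))))), -1)) = Mul(6, Pow(Add(-2, Add(Add(683, 3334), Mul(-4, Pow(1290, Rational(1, 2))))), -1)) = Mul(6, Pow(Add(-2, Add(4017, Mul(-4, Pow(1290, Rational(1, 2))))), -1)) = Mul(6, Pow(Add(4015, Mul(-4, Pow(1290, Rational(1, 2)))), -1)) ≈ 0.0015499)
Pow(Add(r, J), Rational(1, 2)) = Pow(Add(Add(Rational(4818, 3219917), Mul(Rational(24, 16099585), Pow(1290, Rational(1, 2)))), -1340), Rational(1, 2)) = Pow(Add(Rational(-4314683962, 3219917), Mul(Rational(24, 16099585), Pow(1290, Rational(1, 2)))), Rational(1, 2))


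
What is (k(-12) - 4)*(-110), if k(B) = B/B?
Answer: 330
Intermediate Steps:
k(B) = 1
(k(-12) - 4)*(-110) = (1 - 4)*(-110) = -3*(-110) = 330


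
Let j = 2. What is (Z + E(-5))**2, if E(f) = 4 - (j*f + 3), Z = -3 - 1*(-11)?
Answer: 361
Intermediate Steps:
Z = 8 (Z = -3 + 11 = 8)
E(f) = 1 - 2*f (E(f) = 4 - (2*f + 3) = 4 - (3 + 2*f) = 4 + (-3 - 2*f) = 1 - 2*f)
(Z + E(-5))**2 = (8 + (1 - 2*(-5)))**2 = (8 + (1 + 10))**2 = (8 + 11)**2 = 19**2 = 361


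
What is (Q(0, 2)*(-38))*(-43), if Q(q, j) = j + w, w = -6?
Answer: -6536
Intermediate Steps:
Q(q, j) = -6 + j (Q(q, j) = j - 6 = -6 + j)
(Q(0, 2)*(-38))*(-43) = ((-6 + 2)*(-38))*(-43) = -4*(-38)*(-43) = 152*(-43) = -6536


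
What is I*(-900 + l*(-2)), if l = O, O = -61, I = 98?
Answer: -76244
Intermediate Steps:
l = -61
I*(-900 + l*(-2)) = 98*(-900 - 61*(-2)) = 98*(-900 + 122) = 98*(-778) = -76244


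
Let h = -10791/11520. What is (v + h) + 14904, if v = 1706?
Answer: 21259601/1280 ≈ 16609.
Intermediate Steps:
h = -1199/1280 (h = -10791*1/11520 = -1199/1280 ≈ -0.93672)
(v + h) + 14904 = (1706 - 1199/1280) + 14904 = 2182481/1280 + 14904 = 21259601/1280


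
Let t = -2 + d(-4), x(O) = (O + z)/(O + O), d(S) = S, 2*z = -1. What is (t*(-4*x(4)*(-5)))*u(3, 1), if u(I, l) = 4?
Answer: -210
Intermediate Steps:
z = -½ (z = (½)*(-1) = -½ ≈ -0.50000)
x(O) = (-½ + O)/(2*O) (x(O) = (O - ½)/(O + O) = (-½ + O)/((2*O)) = (-½ + O)*(1/(2*O)) = (-½ + O)/(2*O))
t = -6 (t = -2 - 4 = -6)
(t*(-4*x(4)*(-5)))*u(3, 1) = -6*(-(-1 + 2*4)/4)*(-5)*4 = -6*(-(-1 + 8)/4)*(-5)*4 = -6*(-7/4)*(-5)*4 = -6*(-4*7/16)*(-5)*4 = -(-21)*(-5)/2*4 = -6*35/4*4 = -105/2*4 = -210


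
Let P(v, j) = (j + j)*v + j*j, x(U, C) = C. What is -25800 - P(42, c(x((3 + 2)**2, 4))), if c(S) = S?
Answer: -26152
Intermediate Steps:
P(v, j) = j**2 + 2*j*v (P(v, j) = (2*j)*v + j**2 = 2*j*v + j**2 = j**2 + 2*j*v)
-25800 - P(42, c(x((3 + 2)**2, 4))) = -25800 - 4*(4 + 2*42) = -25800 - 4*(4 + 84) = -25800 - 4*88 = -25800 - 1*352 = -25800 - 352 = -26152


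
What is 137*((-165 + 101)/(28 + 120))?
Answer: -2192/37 ≈ -59.243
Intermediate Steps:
137*((-165 + 101)/(28 + 120)) = 137*(-64/148) = 137*(-64*1/148) = 137*(-16/37) = -2192/37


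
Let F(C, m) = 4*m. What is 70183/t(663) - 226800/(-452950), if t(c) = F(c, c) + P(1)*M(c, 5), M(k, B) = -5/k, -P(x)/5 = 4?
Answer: 429503302947/15929128184 ≈ 26.963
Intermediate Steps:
P(x) = -20 (P(x) = -5*4 = -20)
t(c) = 4*c + 100/c (t(c) = 4*c - (-100)/c = 4*c + 100/c)
70183/t(663) - 226800/(-452950) = 70183/(4*663 + 100/663) - 226800/(-452950) = 70183/(2652 + 100*(1/663)) - 226800*(-1/452950) = 70183/(2652 + 100/663) + 4536/9059 = 70183/(1758376/663) + 4536/9059 = 70183*(663/1758376) + 4536/9059 = 46531329/1758376 + 4536/9059 = 429503302947/15929128184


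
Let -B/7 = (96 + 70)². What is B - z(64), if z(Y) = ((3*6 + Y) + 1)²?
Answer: -199781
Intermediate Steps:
B = -192892 (B = -7*(96 + 70)² = -7*166² = -7*27556 = -192892)
z(Y) = (19 + Y)² (z(Y) = ((18 + Y) + 1)² = (19 + Y)²)
B - z(64) = -192892 - (19 + 64)² = -192892 - 1*83² = -192892 - 1*6889 = -192892 - 6889 = -199781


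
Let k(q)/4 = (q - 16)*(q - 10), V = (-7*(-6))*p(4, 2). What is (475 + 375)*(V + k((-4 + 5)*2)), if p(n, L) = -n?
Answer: 238000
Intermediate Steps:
V = -168 (V = (-7*(-6))*(-1*4) = 42*(-4) = -168)
k(q) = 4*(-16 + q)*(-10 + q) (k(q) = 4*((q - 16)*(q - 10)) = 4*((-16 + q)*(-10 + q)) = 4*(-16 + q)*(-10 + q))
(475 + 375)*(V + k((-4 + 5)*2)) = (475 + 375)*(-168 + (640 - 104*(-4 + 5)*2 + 4*((-4 + 5)*2)²)) = 850*(-168 + (640 - 104*2 + 4*(1*2)²)) = 850*(-168 + (640 - 104*2 + 4*2²)) = 850*(-168 + (640 - 208 + 4*4)) = 850*(-168 + (640 - 208 + 16)) = 850*(-168 + 448) = 850*280 = 238000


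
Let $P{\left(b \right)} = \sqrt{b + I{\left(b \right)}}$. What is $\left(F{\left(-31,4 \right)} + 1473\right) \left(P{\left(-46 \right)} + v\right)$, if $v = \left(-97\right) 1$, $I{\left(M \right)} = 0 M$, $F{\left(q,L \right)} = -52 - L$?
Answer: $-137449 + 1417 i \sqrt{46} \approx -1.3745 \cdot 10^{5} + 9610.6 i$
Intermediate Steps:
$I{\left(M \right)} = 0$
$v = -97$
$P{\left(b \right)} = \sqrt{b}$ ($P{\left(b \right)} = \sqrt{b + 0} = \sqrt{b}$)
$\left(F{\left(-31,4 \right)} + 1473\right) \left(P{\left(-46 \right)} + v\right) = \left(\left(-52 - 4\right) + 1473\right) \left(\sqrt{-46} - 97\right) = \left(\left(-52 - 4\right) + 1473\right) \left(i \sqrt{46} - 97\right) = \left(-56 + 1473\right) \left(-97 + i \sqrt{46}\right) = 1417 \left(-97 + i \sqrt{46}\right) = -137449 + 1417 i \sqrt{46}$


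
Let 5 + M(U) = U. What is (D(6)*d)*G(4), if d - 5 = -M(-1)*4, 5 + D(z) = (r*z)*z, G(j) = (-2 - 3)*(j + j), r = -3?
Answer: 131080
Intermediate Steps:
G(j) = -10*j
M(U) = -5 + U
D(z) = -5 - 3*z² (D(z) = -5 + (-3*z)*z = -5 - 3*z²)
d = 29 (d = 5 - (-5 - 1)*4 = 5 - 1*(-6)*4 = 5 + 6*4 = 5 + 24 = 29)
(D(6)*d)*G(4) = ((-5 - 3*6²)*29)*(-10*4) = ((-5 - 3*36)*29)*(-40) = ((-5 - 108)*29)*(-40) = -113*29*(-40) = -3277*(-40) = 131080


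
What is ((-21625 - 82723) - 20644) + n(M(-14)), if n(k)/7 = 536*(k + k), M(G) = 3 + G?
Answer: -207536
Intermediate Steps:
n(k) = 7504*k (n(k) = 7*(536*(k + k)) = 7*(536*(2*k)) = 7*(1072*k) = 7504*k)
((-21625 - 82723) - 20644) + n(M(-14)) = ((-21625 - 82723) - 20644) + 7504*(3 - 14) = (-104348 - 20644) + 7504*(-11) = -124992 - 82544 = -207536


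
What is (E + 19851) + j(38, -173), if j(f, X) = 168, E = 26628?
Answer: 46647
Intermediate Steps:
(E + 19851) + j(38, -173) = (26628 + 19851) + 168 = 46479 + 168 = 46647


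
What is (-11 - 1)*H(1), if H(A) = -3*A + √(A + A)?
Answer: 36 - 12*√2 ≈ 19.029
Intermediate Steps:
H(A) = -3*A + √2*√A (H(A) = -3*A + √(2*A) = -3*A + √2*√A)
(-11 - 1)*H(1) = (-11 - 1)*(-3*1 + √2*√1) = -12*(-3 + √2*1) = -12*(-3 + √2) = 36 - 12*√2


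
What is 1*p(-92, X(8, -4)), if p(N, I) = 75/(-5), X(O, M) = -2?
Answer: -15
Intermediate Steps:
p(N, I) = -15 (p(N, I) = 75*(-1/5) = -15)
1*p(-92, X(8, -4)) = 1*(-15) = -15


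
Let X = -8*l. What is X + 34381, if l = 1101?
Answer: 25573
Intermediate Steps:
X = -8808 (X = -8*1101 = -8808)
X + 34381 = -8808 + 34381 = 25573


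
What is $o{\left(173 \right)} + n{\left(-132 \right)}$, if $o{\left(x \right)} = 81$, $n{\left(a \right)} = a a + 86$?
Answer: $17591$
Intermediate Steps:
$n{\left(a \right)} = 86 + a^{2}$ ($n{\left(a \right)} = a^{2} + 86 = 86 + a^{2}$)
$o{\left(173 \right)} + n{\left(-132 \right)} = 81 + \left(86 + \left(-132\right)^{2}\right) = 81 + \left(86 + 17424\right) = 81 + 17510 = 17591$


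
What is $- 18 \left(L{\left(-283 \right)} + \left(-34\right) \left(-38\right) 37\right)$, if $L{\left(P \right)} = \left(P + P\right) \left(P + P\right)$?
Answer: $-6626880$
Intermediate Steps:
$L{\left(P \right)} = 4 P^{2}$ ($L{\left(P \right)} = 2 P 2 P = 4 P^{2}$)
$- 18 \left(L{\left(-283 \right)} + \left(-34\right) \left(-38\right) 37\right) = - 18 \left(4 \left(-283\right)^{2} + \left(-34\right) \left(-38\right) 37\right) = - 18 \left(4 \cdot 80089 + 1292 \cdot 37\right) = - 18 \left(320356 + 47804\right) = \left(-18\right) 368160 = -6626880$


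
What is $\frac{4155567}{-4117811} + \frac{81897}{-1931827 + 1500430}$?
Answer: $- \frac{709978501522}{592137103989} \approx -1.199$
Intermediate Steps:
$\frac{4155567}{-4117811} + \frac{81897}{-1931827 + 1500430} = 4155567 \left(- \frac{1}{4117811}\right) + \frac{81897}{-431397} = - \frac{4155567}{4117811} + 81897 \left(- \frac{1}{431397}\right) = - \frac{4155567}{4117811} - \frac{27299}{143799} = - \frac{709978501522}{592137103989}$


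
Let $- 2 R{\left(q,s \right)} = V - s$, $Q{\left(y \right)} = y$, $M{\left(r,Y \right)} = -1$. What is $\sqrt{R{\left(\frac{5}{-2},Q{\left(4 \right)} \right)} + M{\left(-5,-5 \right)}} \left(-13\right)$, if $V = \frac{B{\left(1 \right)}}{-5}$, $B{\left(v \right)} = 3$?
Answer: $- \frac{13 \sqrt{130}}{10} \approx -14.822$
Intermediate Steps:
$V = - \frac{3}{5}$ ($V = \frac{3}{-5} = 3 \left(- \frac{1}{5}\right) = - \frac{3}{5} \approx -0.6$)
$R{\left(q,s \right)} = \frac{3}{10} + \frac{s}{2}$ ($R{\left(q,s \right)} = - \frac{- \frac{3}{5} - s}{2} = \frac{3}{10} + \frac{s}{2}$)
$\sqrt{R{\left(\frac{5}{-2},Q{\left(4 \right)} \right)} + M{\left(-5,-5 \right)}} \left(-13\right) = \sqrt{\left(\frac{3}{10} + \frac{1}{2} \cdot 4\right) - 1} \left(-13\right) = \sqrt{\left(\frac{3}{10} + 2\right) - 1} \left(-13\right) = \sqrt{\frac{23}{10} - 1} \left(-13\right) = \sqrt{\frac{13}{10}} \left(-13\right) = \frac{\sqrt{130}}{10} \left(-13\right) = - \frac{13 \sqrt{130}}{10}$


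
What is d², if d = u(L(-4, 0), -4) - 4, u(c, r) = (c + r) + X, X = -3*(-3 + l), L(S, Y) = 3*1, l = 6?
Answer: 196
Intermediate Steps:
L(S, Y) = 3
X = -9 (X = -3*(-3 + 6) = -3*3 = -9)
u(c, r) = -9 + c + r (u(c, r) = (c + r) - 9 = -9 + c + r)
d = -14 (d = (-9 + 3 - 4) - 4 = -10 - 4 = -14)
d² = (-14)² = 196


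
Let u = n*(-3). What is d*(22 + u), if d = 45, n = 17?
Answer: -1305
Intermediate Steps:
u = -51 (u = 17*(-3) = -51)
d*(22 + u) = 45*(22 - 51) = 45*(-29) = -1305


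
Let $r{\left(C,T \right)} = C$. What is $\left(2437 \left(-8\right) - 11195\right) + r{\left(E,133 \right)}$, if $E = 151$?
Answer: $-30540$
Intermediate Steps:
$\left(2437 \left(-8\right) - 11195\right) + r{\left(E,133 \right)} = \left(2437 \left(-8\right) - 11195\right) + 151 = \left(-19496 - 11195\right) + 151 = -30691 + 151 = -30540$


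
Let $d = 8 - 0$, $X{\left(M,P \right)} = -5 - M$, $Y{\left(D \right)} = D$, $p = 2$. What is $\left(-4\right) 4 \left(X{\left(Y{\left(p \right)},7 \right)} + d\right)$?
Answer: $-16$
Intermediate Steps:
$d = 8$ ($d = 8 + 0 = 8$)
$\left(-4\right) 4 \left(X{\left(Y{\left(p \right)},7 \right)} + d\right) = \left(-4\right) 4 \left(\left(-5 - 2\right) + 8\right) = - 16 \left(\left(-5 - 2\right) + 8\right) = - 16 \left(-7 + 8\right) = \left(-16\right) 1 = -16$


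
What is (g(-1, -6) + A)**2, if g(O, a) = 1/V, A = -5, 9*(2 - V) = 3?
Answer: 484/25 ≈ 19.360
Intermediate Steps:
V = 5/3 (V = 2 - 1/9*3 = 2 - 1/3 = 5/3 ≈ 1.6667)
g(O, a) = 3/5 (g(O, a) = 1/(5/3) = 3/5)
(g(-1, -6) + A)**2 = (3/5 - 5)**2 = (-22/5)**2 = 484/25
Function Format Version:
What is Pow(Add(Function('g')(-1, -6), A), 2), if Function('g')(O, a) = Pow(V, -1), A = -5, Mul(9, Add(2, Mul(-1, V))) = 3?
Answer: Rational(484, 25) ≈ 19.360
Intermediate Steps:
V = Rational(5, 3) (V = Add(2, Mul(Rational(-1, 9), 3)) = Add(2, Rational(-1, 3)) = Rational(5, 3) ≈ 1.6667)
Function('g')(O, a) = Rational(3, 5) (Function('g')(O, a) = Pow(Rational(5, 3), -1) = Rational(3, 5))
Pow(Add(Function('g')(-1, -6), A), 2) = Pow(Add(Rational(3, 5), -5), 2) = Pow(Rational(-22, 5), 2) = Rational(484, 25)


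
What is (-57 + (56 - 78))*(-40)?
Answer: 3160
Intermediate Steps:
(-57 + (56 - 78))*(-40) = (-57 - 22)*(-40) = -79*(-40) = 3160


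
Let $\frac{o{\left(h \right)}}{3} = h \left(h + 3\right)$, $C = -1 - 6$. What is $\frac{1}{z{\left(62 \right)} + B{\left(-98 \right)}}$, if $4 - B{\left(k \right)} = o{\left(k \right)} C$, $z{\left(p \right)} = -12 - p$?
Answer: $\frac{1}{195440} \approx 5.1167 \cdot 10^{-6}$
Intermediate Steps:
$C = -7$ ($C = -1 - 6 = -7$)
$o{\left(h \right)} = 3 h \left(3 + h\right)$ ($o{\left(h \right)} = 3 h \left(h + 3\right) = 3 h \left(3 + h\right)$)
$B{\left(k \right)} = 4 + 21 k \left(3 + k\right)$ ($B{\left(k \right)} = 4 - 3 k \left(3 + k\right) \left(-7\right) = 4 - - 21 k \left(3 + k\right) = 4 + 21 k \left(3 + k\right)$)
$\frac{1}{z{\left(62 \right)} + B{\left(-98 \right)}} = \frac{1}{\left(-12 - 62\right) + \left(4 + 21 \left(-98\right) \left(3 - 98\right)\right)} = \frac{1}{\left(-12 - 62\right) + \left(4 + 21 \left(-98\right) \left(-95\right)\right)} = \frac{1}{-74 + \left(4 + 195510\right)} = \frac{1}{-74 + 195514} = \frac{1}{195440}$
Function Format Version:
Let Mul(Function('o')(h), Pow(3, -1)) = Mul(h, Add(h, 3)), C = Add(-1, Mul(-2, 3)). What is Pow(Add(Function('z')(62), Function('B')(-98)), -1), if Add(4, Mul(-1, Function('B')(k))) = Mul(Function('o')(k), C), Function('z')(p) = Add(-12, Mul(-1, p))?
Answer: Rational(1, 195440) ≈ 5.1167e-6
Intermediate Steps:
C = -7 (C = Add(-1, -6) = -7)
Function('o')(h) = Mul(3, h, Add(3, h)) (Function('o')(h) = Mul(3, Mul(h, Add(h, 3))) = Mul(3, Mul(h, Add(3, h))) = Mul(3, h, Add(3, h)))
Function('B')(k) = Add(4, Mul(21, k, Add(3, k))) (Function('B')(k) = Add(4, Mul(-1, Mul(Mul(3, k, Add(3, k)), -7))) = Add(4, Mul(-1, Mul(-21, k, Add(3, k)))) = Add(4, Mul(21, k, Add(3, k))))
Pow(Add(Function('z')(62), Function('B')(-98)), -1) = Pow(Add(Add(-12, Mul(-1, 62)), Add(4, Mul(21, -98, Add(3, -98)))), -1) = Pow(Add(Add(-12, -62), Add(4, Mul(21, -98, -95))), -1) = Pow(Add(-74, Add(4, 195510)), -1) = Pow(Add(-74, 195514), -1) = Pow(195440, -1) = Rational(1, 195440)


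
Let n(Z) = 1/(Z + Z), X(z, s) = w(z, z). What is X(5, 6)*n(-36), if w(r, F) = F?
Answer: -5/72 ≈ -0.069444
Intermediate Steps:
X(z, s) = z
n(Z) = 1/(2*Z)
X(5, 6)*n(-36) = 5*((1/2)/(-36)) = 5*((1/2)*(-1/36)) = 5*(-1/72) = -5/72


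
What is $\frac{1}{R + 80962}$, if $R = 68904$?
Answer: $\frac{1}{149866} \approx 6.6726 \cdot 10^{-6}$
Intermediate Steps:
$\frac{1}{R + 80962} = \frac{1}{68904 + 80962} = \frac{1}{149866}$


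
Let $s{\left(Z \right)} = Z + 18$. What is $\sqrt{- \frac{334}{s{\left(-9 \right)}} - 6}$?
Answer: $\frac{2 i \sqrt{97}}{3} \approx 6.5659 i$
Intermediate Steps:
$s{\left(Z \right)} = 18 + Z$
$\sqrt{- \frac{334}{s{\left(-9 \right)}} - 6} = \sqrt{- \frac{334}{18 - 9} - 6} = \sqrt{- \frac{334}{9} - 6} = \sqrt{- \frac{388}{9}} = \frac{2 i \sqrt{97}}{3}$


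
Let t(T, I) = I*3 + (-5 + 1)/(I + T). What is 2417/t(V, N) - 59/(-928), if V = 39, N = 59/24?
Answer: 17857507243/53765536 ≈ 332.14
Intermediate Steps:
N = 59/24 (N = 59*(1/24) = 59/24 ≈ 2.4583)
t(T, I) = -4/(I + T) + 3*I (t(T, I) = 3*I - 4/(I + T) = -4/(I + T) + 3*I)
2417/t(V, N) - 59/(-928) = 2417/(((-4 + 3*(59/24)**2 + 3*(59/24)*39)/(59/24 + 39))) - 59/(-928) = 2417/(((-4 + 3*(3481/576) + 2301/8)/(995/24))) - 59*(-1/928) = 2417/((24*(-4 + 3481/192 + 2301/8)/995)) + 59/928 = 2417/(((24/995)*(57937/192))) + 59/928 = 2417/(57937/7960) + 59/928 = 2417*(7960/57937) + 59/928 = 19239320/57937 + 59/928 = 17857507243/53765536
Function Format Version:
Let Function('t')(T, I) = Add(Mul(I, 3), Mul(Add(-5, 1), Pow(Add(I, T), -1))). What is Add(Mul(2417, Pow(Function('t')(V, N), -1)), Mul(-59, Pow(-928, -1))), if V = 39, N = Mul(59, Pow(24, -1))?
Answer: Rational(17857507243, 53765536) ≈ 332.14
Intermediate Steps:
N = Rational(59, 24) (N = Mul(59, Rational(1, 24)) = Rational(59, 24) ≈ 2.4583)
Function('t')(T, I) = Add(Mul(-4, Pow(Add(I, T), -1)), Mul(3, I)) (Function('t')(T, I) = Add(Mul(3, I), Mul(-4, Pow(Add(I, T), -1))) = Add(Mul(-4, Pow(Add(I, T), -1)), Mul(3, I)))
Add(Mul(2417, Pow(Function('t')(V, N), -1)), Mul(-59, Pow(-928, -1))) = Add(Mul(2417, Pow(Mul(Pow(Add(Rational(59, 24), 39), -1), Add(-4, Mul(3, Pow(Rational(59, 24), 2)), Mul(3, Rational(59, 24), 39))), -1)), Mul(-59, Pow(-928, -1))) = Add(Mul(2417, Pow(Mul(Pow(Rational(995, 24), -1), Add(-4, Mul(3, Rational(3481, 576)), Rational(2301, 8))), -1)), Mul(-59, Rational(-1, 928))) = Add(Mul(2417, Pow(Mul(Rational(24, 995), Add(-4, Rational(3481, 192), Rational(2301, 8))), -1)), Rational(59, 928)) = Add(Mul(2417, Pow(Mul(Rational(24, 995), Rational(57937, 192)), -1)), Rational(59, 928)) = Add(Mul(2417, Pow(Rational(57937, 7960), -1)), Rational(59, 928)) = Add(Mul(2417, Rational(7960, 57937)), Rational(59, 928)) = Add(Rational(19239320, 57937), Rational(59, 928)) = Rational(17857507243, 53765536)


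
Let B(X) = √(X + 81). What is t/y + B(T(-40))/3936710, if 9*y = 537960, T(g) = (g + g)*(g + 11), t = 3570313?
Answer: 4216586945737/70593083720 ≈ 59.731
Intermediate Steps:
T(g) = 2*g*(11 + g) (T(g) = (2*g)*(11 + g) = 2*g*(11 + g))
B(X) = √(81 + X)
y = 179320/3 (y = (⅑)*537960 = 179320/3 ≈ 59773.)
t/y + B(T(-40))/3936710 = 3570313/(179320/3) + √(81 + 2*(-40)*(11 - 40))/3936710 = 3570313*(3/179320) + √(81 + 2*(-40)*(-29))*(1/3936710) = 10710939/179320 + √(81 + 2320)*(1/3936710) = 10710939/179320 + √2401*(1/3936710) = 10710939/179320 + 49*(1/3936710) = 10710939/179320 + 49/3936710 = 4216586945737/70593083720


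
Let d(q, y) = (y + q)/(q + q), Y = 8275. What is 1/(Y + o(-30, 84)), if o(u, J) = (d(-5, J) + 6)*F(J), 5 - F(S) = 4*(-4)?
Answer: 10/82351 ≈ 0.00012143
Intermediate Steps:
d(q, y) = (q + y)/(2*q) (d(q, y) = (q + y)/((2*q)) = (q + y)*(1/(2*q)) = (q + y)/(2*q))
F(S) = 21 (F(S) = 5 - 4*(-4) = 5 - 1*(-16) = 5 + 16 = 21)
o(u, J) = 273/2 - 21*J/10 (o(u, J) = ((½)*(-5 + J)/(-5) + 6)*21 = ((½)*(-⅕)*(-5 + J) + 6)*21 = ((½ - J/10) + 6)*21 = (13/2 - J/10)*21 = 273/2 - 21*J/10)
1/(Y + o(-30, 84)) = 1/(8275 + (273/2 - 21/10*84)) = 1/(8275 + (273/2 - 882/5)) = 1/(8275 - 399/10) = 1/(82351/10) = 10/82351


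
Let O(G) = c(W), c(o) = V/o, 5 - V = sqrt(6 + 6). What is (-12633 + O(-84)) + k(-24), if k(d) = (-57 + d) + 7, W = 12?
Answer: -152479/12 - sqrt(3)/6 ≈ -12707.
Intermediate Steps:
V = 5 - 2*sqrt(3) (V = 5 - sqrt(6 + 6) = 5 - sqrt(12) = 5 - 2*sqrt(3) ≈ 1.5359)
c(o) = (5 - 2*sqrt(3))/o
O(G) = 5/12 - sqrt(3)/6 (O(G) = (5 - 2*sqrt(3))/12 = 5/12 - sqrt(3)/6)
k(d) = -50 + d
(-12633 + O(-84)) + k(-24) = (-12633 + (5/12 - sqrt(3)/6)) + (-50 - 24) = (-151591/12 - sqrt(3)/6) - 74 = -152479/12 - sqrt(3)/6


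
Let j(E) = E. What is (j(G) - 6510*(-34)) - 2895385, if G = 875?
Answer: -2673170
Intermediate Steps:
(j(G) - 6510*(-34)) - 2895385 = (875 - 6510*(-34)) - 2895385 = (875 + 221340) - 2895385 = 222215 - 2895385 = -2673170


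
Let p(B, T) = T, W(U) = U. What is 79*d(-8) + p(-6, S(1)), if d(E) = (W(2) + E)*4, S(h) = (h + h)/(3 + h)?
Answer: -3791/2 ≈ -1895.5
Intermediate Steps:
S(h) = 2*h/(3 + h) (S(h) = (2*h)/(3 + h) = 2*h/(3 + h))
d(E) = 8 + 4*E (d(E) = (2 + E)*4 = 8 + 4*E)
79*d(-8) + p(-6, S(1)) = 79*(8 + 4*(-8)) + 2*1/(3 + 1) = 79*(8 - 32) + 2*1/4 = 79*(-24) + 2*1*(¼) = -1896 + ½ = -3791/2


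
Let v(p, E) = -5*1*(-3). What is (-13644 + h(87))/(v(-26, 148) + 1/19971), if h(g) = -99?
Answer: -274461453/299566 ≈ -916.20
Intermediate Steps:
v(p, E) = 15 (v(p, E) = -5*(-3) = 15)
(-13644 + h(87))/(v(-26, 148) + 1/19971) = (-13644 - 99)/(15 + 1/19971) = -13743/(15 + 1/19971) = -13743/299566/19971 = -13743*19971/299566 = -274461453/299566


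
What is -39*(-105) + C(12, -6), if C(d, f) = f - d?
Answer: 4077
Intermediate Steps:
-39*(-105) + C(12, -6) = -39*(-105) + (-6 - 1*12) = 4095 + (-6 - 12) = 4095 - 18 = 4077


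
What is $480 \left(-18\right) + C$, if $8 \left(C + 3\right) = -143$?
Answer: $- \frac{69287}{8} \approx -8660.9$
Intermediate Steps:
$C = - \frac{167}{8}$ ($C = -3 + \frac{1}{8} \left(-143\right) = -3 - \frac{143}{8} = - \frac{167}{8} \approx -20.875$)
$480 \left(-18\right) + C = 480 \left(-18\right) - \frac{167}{8} = -8640 - \frac{167}{8} = - \frac{69287}{8}$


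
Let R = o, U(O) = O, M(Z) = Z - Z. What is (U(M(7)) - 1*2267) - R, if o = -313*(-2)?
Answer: -2893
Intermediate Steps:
M(Z) = 0
o = 626
R = 626
(U(M(7)) - 1*2267) - R = (0 - 1*2267) - 1*626 = (0 - 2267) - 626 = -2267 - 626 = -2893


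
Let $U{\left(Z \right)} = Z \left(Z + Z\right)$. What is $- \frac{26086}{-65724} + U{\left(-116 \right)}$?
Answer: $\frac{884395187}{32862} \approx 26912.0$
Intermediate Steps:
$U{\left(Z \right)} = 2 Z^{2}$ ($U{\left(Z \right)} = Z 2 Z = 2 Z^{2}$)
$- \frac{26086}{-65724} + U{\left(-116 \right)} = - \frac{26086}{-65724} + 2 \left(-116\right)^{2} = \left(-26086\right) \left(- \frac{1}{65724}\right) + 2 \cdot 13456 = \frac{13043}{32862} + 26912 = \frac{884395187}{32862}$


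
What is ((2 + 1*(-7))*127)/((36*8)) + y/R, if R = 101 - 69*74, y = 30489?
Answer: -11959007/1441440 ≈ -8.2966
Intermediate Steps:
R = -5005 (R = 101 - 5106 = -5005)
((2 + 1*(-7))*127)/((36*8)) + y/R = ((2 + 1*(-7))*127)/((36*8)) + 30489/(-5005) = ((2 - 7)*127)/288 + 30489*(-1/5005) = -5*127*(1/288) - 30489/5005 = -635*1/288 - 30489/5005 = -635/288 - 30489/5005 = -11959007/1441440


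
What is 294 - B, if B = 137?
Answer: 157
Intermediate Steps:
294 - B = 294 - 1*137 = 294 - 137 = 157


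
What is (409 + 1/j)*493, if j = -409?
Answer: 82469040/409 ≈ 2.0164e+5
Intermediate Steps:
(409 + 1/j)*493 = (409 + 1/(-409))*493 = (409 - 1/409)*493 = (167280/409)*493 = 82469040/409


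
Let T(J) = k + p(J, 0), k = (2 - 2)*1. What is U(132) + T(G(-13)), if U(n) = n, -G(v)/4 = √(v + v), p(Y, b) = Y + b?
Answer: 132 - 4*I*√26 ≈ 132.0 - 20.396*I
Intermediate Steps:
G(v) = -4*√2*√v (G(v) = -4*√(v + v) = -4*√2*√v)
k = 0 (k = 0*1 = 0)
T(J) = J (T(J) = 0 + (J + 0) = 0 + J = J)
U(132) + T(G(-13)) = 132 - 4*√2*√(-13) = 132 - 4*√2*I*√13 = 132 - 4*I*√26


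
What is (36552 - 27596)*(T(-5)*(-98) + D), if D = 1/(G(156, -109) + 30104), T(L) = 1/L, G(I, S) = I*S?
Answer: 574887879/3275 ≈ 1.7554e+5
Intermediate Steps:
D = 1/13100 (D = 1/(156*(-109) + 30104) = 1/(-17004 + 30104) = 1/13100 ≈ 7.6336e-5)
(36552 - 27596)*(T(-5)*(-98) + D) = (36552 - 27596)*(-98/(-5) + 1/13100) = 8956*(-⅕*(-98) + 1/13100) = 8956*(98/5 + 1/13100) = 8956*(256761/13100) = 574887879/3275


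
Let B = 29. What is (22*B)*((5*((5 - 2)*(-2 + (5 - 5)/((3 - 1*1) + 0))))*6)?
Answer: -114840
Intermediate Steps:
(22*B)*((5*((5 - 2)*(-2 + (5 - 5)/((3 - 1*1) + 0))))*6) = (22*29)*((5*((5 - 2)*(-2 + (5 - 5)/((3 - 1*1) + 0))))*6) = 638*((5*(3*(-2 + 0/((3 - 1) + 0))))*6) = 638*((5*(3*(-2 + 0/(2 + 0))))*6) = 638*((5*(3*(-2 + 0/2)))*6) = 638*((5*(3*(-2 + 0*(1/2))))*6) = 638*((5*(3*(-2 + 0)))*6) = 638*((5*(3*(-2)))*6) = 638*((5*(-6))*6) = 638*(-30*6) = 638*(-180) = -114840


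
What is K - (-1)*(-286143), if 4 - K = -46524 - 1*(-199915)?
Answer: -439530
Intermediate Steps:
K = -153387 (K = 4 - (-46524 - 1*(-199915)) = 4 - (-46524 + 199915) = 4 - 1*153391 = 4 - 153391 = -153387)
K - (-1)*(-286143) = -153387 - (-1)*(-286143) = -153387 - 1*286143 = -153387 - 286143 = -439530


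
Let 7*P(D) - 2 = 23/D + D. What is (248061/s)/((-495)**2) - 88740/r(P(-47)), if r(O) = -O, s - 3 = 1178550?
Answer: -127741173740787577/9354558190725 ≈ -13656.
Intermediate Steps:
s = 1178553 (s = 3 + 1178550 = 1178553)
P(D) = 2/7 + D/7 + 23/(7*D) (P(D) = 2/7 + (23/D + D)/7 = 2/7 + (D + 23/D)/7 = 2/7 + (D/7 + 23/(7*D)) = 2/7 + D/7 + 23/(7*D))
(248061/s)/((-495)**2) - 88740/r(P(-47)) = (248061/1178553)/((-495)**2) - 88740*329/(23 - 47*(2 - 47)) = (248061*(1/1178553))/245025 - 88740*329/(23 - 47*(-45)) = (82687/392851)*(1/245025) - 88740*329/(23 + 2115) = 7517/8750756025 - 88740/((-(-1)*2138/(7*47))) = 7517/8750756025 - 88740/((-1*(-2138/329))) = 7517/8750756025 - 88740/2138/329 = 7517/8750756025 - 88740*329/2138 = 7517/8750756025 - 14597730/1069 = -127741173740787577/9354558190725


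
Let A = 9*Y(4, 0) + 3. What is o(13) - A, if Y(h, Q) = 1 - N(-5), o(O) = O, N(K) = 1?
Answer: 10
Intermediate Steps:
Y(h, Q) = 0 (Y(h, Q) = 1 - 1*1 = 1 - 1 = 0)
A = 3 (A = 9*0 + 3 = 0 + 3 = 3)
o(13) - A = 13 - 1*3 = 13 - 3 = 10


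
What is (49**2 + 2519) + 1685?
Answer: 6605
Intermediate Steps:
(49**2 + 2519) + 1685 = (2401 + 2519) + 1685 = 4920 + 1685 = 6605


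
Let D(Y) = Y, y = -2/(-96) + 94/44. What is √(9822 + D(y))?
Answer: √171176115/132 ≈ 99.117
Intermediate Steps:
y = 1139/528 (y = -2*(-1/96) + 94*(1/44) = 1/48 + 47/22 = 1139/528 ≈ 2.1572)
√(9822 + D(y)) = √(9822 + 1139/528) = √(5187155/528) = √171176115/132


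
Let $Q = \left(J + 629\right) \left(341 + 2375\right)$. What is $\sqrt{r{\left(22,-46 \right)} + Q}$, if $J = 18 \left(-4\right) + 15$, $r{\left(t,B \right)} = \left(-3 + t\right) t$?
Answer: $\sqrt{1553970} \approx 1246.6$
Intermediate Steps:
$r{\left(t,B \right)} = t \left(-3 + t\right)$
$J = -57$ ($J = -72 + 15 = -57$)
$Q = 1553552$ ($Q = \left(-57 + 629\right) \left(341 + 2375\right) = 572 \cdot 2716 = 1553552$)
$\sqrt{r{\left(22,-46 \right)} + Q} = \sqrt{22 \left(-3 + 22\right) + 1553552} = \sqrt{22 \cdot 19 + 1553552} = \sqrt{418 + 1553552} = \sqrt{1553970}$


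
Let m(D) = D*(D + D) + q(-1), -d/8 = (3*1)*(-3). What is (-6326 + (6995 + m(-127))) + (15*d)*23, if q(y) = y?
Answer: 57766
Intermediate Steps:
d = 72 (d = -8*3*1*(-3) = -24*(-3) = -8*(-9) = 72)
m(D) = -1 + 2*D² (m(D) = D*(D + D) - 1 = D*(2*D) - 1 = 2*D² - 1 = -1 + 2*D²)
(-6326 + (6995 + m(-127))) + (15*d)*23 = (-6326 + (6995 + (-1 + 2*(-127)²))) + (15*72)*23 = (-6326 + (6995 + (-1 + 2*16129))) + 1080*23 = (-6326 + (6995 + (-1 + 32258))) + 24840 = (-6326 + (6995 + 32257)) + 24840 = (-6326 + 39252) + 24840 = 32926 + 24840 = 57766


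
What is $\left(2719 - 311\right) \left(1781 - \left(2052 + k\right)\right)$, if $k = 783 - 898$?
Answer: $-375648$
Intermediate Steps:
$k = -115$
$\left(2719 - 311\right) \left(1781 - \left(2052 + k\right)\right) = \left(2719 - 311\right) \left(1781 - 1937\right) = 2408 \left(1781 + \left(-2052 + 115\right)\right) = 2408 \left(1781 - 1937\right) = 2408 \left(-156\right) = -375648$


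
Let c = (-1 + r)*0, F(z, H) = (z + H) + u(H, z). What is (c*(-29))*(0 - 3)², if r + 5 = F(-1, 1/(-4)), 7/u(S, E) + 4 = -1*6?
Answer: 0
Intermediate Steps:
u(S, E) = -7/10 (u(S, E) = 7/(-4 - 1*6) = 7/(-4 - 6) = 7/(-10) = 7*(-⅒) = -7/10)
F(z, H) = -7/10 + H + z (F(z, H) = (z + H) - 7/10 = (H + z) - 7/10 = -7/10 + H + z)
r = -139/20 (r = -5 + (-7/10 + 1/(-4) - 1) = -5 + (-7/10 + 1*(-¼) - 1) = -5 + (-7/10 - ¼ - 1) = -5 - 39/20 = -139/20 ≈ -6.9500)
c = 0 (c = (-1 - 139/20)*0 = -159/20*0 = 0)
(c*(-29))*(0 - 3)² = (0*(-29))*(0 - 3)² = 0*(-3)² = 0*9 = 0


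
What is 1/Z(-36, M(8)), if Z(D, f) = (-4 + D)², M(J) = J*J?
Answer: 1/1600 ≈ 0.00062500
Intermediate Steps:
M(J) = J²
1/Z(-36, M(8)) = 1/((-4 - 36)²) = 1/((-40)²) = 1/1600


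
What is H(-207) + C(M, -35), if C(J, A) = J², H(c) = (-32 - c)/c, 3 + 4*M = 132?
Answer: 3441887/3312 ≈ 1039.2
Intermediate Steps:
M = 129/4 (M = -¾ + (¼)*132 = -¾ + 33 = 129/4 ≈ 32.250)
H(c) = (-32 - c)/c
H(-207) + C(M, -35) = (-32 - 1*(-207))/(-207) + (129/4)² = -(-32 + 207)/207 + 16641/16 = -1/207*175 + 16641/16 = -175/207 + 16641/16 = 3441887/3312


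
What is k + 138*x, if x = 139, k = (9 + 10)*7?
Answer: 19315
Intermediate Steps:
k = 133 (k = 19*7 = 133)
k + 138*x = 133 + 138*139 = 133 + 19182 = 19315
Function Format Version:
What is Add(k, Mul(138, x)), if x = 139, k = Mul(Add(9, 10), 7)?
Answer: 19315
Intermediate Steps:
k = 133 (k = Mul(19, 7) = 133)
Add(k, Mul(138, x)) = Add(133, Mul(138, 139)) = Add(133, 19182) = 19315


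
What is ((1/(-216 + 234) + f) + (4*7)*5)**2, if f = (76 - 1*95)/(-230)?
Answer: 21037471849/1071225 ≈ 19639.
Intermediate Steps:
f = 19/230 (f = (76 - 95)*(-1/230) = -19*(-1/230) = 19/230 ≈ 0.082609)
((1/(-216 + 234) + f) + (4*7)*5)**2 = ((1/(-216 + 234) + 19/230) + (4*7)*5)**2 = ((1/18 + 19/230) + 28*5)**2 = ((1/18 + 19/230) + 140)**2 = (143/1035 + 140)**2 = (145043/1035)**2 = 21037471849/1071225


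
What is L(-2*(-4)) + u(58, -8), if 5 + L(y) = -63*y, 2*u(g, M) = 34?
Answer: -492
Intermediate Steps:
u(g, M) = 17 (u(g, M) = (½)*34 = 17)
L(y) = -5 - 63*y
L(-2*(-4)) + u(58, -8) = (-5 - (-126)*(-4)) + 17 = (-5 - 63*8) + 17 = (-5 - 504) + 17 = -509 + 17 = -492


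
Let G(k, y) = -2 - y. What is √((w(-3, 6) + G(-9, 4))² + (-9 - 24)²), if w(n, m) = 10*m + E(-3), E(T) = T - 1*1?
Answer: √3589 ≈ 59.908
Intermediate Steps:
E(T) = -1 + T (E(T) = T - 1 = -1 + T)
w(n, m) = -4 + 10*m (w(n, m) = 10*m + (-1 - 3) = 10*m - 4 = -4 + 10*m)
√((w(-3, 6) + G(-9, 4))² + (-9 - 24)²) = √(((-4 + 10*6) + (-2 - 1*4))² + (-9 - 24)²) = √(((-4 + 60) + (-2 - 4))² + (-33)²) = √((56 - 6)² + 1089) = √(50² + 1089) = √(2500 + 1089) = √3589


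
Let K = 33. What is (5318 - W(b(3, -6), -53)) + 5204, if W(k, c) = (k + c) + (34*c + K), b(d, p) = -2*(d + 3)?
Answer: 12356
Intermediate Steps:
b(d, p) = -6 - 2*d (b(d, p) = -2*(3 + d) = -6 - 2*d)
W(k, c) = 33 + k + 35*c (W(k, c) = (k + c) + (34*c + 33) = (c + k) + (33 + 34*c) = 33 + k + 35*c)
(5318 - W(b(3, -6), -53)) + 5204 = (5318 - (33 + (-6 - 2*3) + 35*(-53))) + 5204 = (5318 - (33 + (-6 - 6) - 1855)) + 5204 = (5318 - (33 - 12 - 1855)) + 5204 = (5318 - 1*(-1834)) + 5204 = (5318 + 1834) + 5204 = 7152 + 5204 = 12356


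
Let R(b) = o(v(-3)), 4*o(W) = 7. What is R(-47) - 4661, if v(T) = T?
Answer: -18637/4 ≈ -4659.3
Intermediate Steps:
o(W) = 7/4 (o(W) = (1/4)*7 = 7/4)
R(b) = 7/4
R(-47) - 4661 = 7/4 - 4661 = -18637/4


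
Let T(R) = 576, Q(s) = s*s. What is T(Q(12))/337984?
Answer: 9/5281 ≈ 0.0017042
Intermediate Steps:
Q(s) = s**2
T(Q(12))/337984 = 576/337984 = 576*(1/337984) = 9/5281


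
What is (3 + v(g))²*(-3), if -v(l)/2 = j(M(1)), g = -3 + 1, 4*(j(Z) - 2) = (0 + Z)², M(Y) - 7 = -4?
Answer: -363/4 ≈ -90.750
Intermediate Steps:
M(Y) = 3 (M(Y) = 7 - 4 = 3)
j(Z) = 2 + Z²/4 (j(Z) = 2 + (0 + Z)²/4 = 2 + Z²/4)
g = -2
v(l) = -17/2 (v(l) = -2*(2 + (¼)*3²) = -2*(2 + (¼)*9) = -2*(2 + 9/4) = -2*17/4 = -17/2)
(3 + v(g))²*(-3) = (3 - 17/2)²*(-3) = (-11/2)²*(-3) = (121/4)*(-3) = -363/4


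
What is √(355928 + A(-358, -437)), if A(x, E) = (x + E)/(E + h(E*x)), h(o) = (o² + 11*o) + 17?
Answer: √213246083547246224513575922/24477071402 ≈ 596.60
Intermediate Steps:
h(o) = 17 + o² + 11*o
A(x, E) = (E + x)/(17 + E + E²*x² + 11*E*x) (A(x, E) = (x + E)/(E + (17 + (E*x)² + 11*(E*x))) = (E + x)/(E + (17 + E²*x² + 11*E*x)) = (E + x)/(17 + E + E²*x² + 11*E*x))
√(355928 + A(-358, -437)) = √(355928 + (-437 - 358)/(17 - 437 + (-437)²*(-358)² + 11*(-437)*(-358))) = √(355928 - 795/(17 - 437 + 190969*128164 + 1720906)) = √(355928 - 795/(17 - 437 + 24475350916 + 1720906)) = √(355928 - 795/24477071402) = √(8712075069970261/24477071402) = √213246083547246224513575922/24477071402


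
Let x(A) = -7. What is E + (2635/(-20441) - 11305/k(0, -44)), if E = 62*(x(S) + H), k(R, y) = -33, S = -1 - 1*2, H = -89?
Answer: -3783940906/674553 ≈ -5609.6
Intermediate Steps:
S = -3 (S = -1 - 2 = -3)
E = -5952 (E = 62*(-7 - 89) = 62*(-96) = -5952)
E + (2635/(-20441) - 11305/k(0, -44)) = -5952 + (2635/(-20441) - 11305/(-33)) = -5952 + (2635*(-1/20441) - 11305*(-1/33)) = -5952 + (-2635/20441 + 11305/33) = -5952 + 230998550/674553 = -3783940906/674553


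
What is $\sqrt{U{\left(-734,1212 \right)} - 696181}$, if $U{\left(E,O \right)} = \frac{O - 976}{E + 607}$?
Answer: $\frac{13 i \sqrt{66442209}}{127} \approx 834.38 i$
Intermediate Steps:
$U{\left(E,O \right)} = \frac{-976 + O}{607 + E}$
$\sqrt{U{\left(-734,1212 \right)} - 696181} = \sqrt{\frac{-976 + 1212}{607 - 734} - 696181} = \sqrt{\frac{1}{-127} \cdot 236 - 696181} = \sqrt{\left(- \frac{1}{127}\right) 236 - 696181} = \sqrt{- \frac{236}{127} - 696181} = \sqrt{- \frac{88415223}{127}} = \frac{13 i \sqrt{66442209}}{127}$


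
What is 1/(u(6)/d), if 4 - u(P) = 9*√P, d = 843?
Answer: -1686/235 - 7587*√6/470 ≈ -46.716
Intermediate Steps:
u(P) = 4 - 9*√P
1/(u(6)/d) = 1/((4 - 9*√6)/843) = 1/((4 - 9*√6)*(1/843)) = 1/(4/843 - 3*√6/281)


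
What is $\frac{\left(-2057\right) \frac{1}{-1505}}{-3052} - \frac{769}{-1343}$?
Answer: $\frac{3529454389}{6168748180} \approx 0.57215$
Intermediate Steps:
$\frac{\left(-2057\right) \frac{1}{-1505}}{-3052} - \frac{769}{-1343} = \left(-2057\right) \left(- \frac{1}{1505}\right) \left(- \frac{1}{3052}\right) - - \frac{769}{1343} = \frac{2057}{1505} \left(- \frac{1}{3052}\right) + \frac{769}{1343} = - \frac{2057}{4593260} + \frac{769}{1343} = \frac{3529454389}{6168748180}$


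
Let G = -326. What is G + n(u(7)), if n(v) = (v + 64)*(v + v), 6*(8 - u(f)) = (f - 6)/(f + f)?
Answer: 2907409/3528 ≈ 824.10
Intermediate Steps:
u(f) = 8 - (-6 + f)/(12*f) (u(f) = 8 - (f - 6)/(6*(f + f)) = 8 - (-6 + f)/(6*(2*f)) = 8 - (-6 + f)*1/(2*f)/6 = 8 - (-6 + f)/(12*f))
n(v) = 2*v*(64 + v) (n(v) = (64 + v)*(2*v) = 2*v*(64 + v))
G + n(u(7)) = -326 + 2*((1/12)*(6 + 95*7)/7)*(64 + (1/12)*(6 + 95*7)/7) = -326 + 2*((1/12)*(1/7)*(6 + 665))*(64 + (1/12)*(1/7)*(6 + 665)) = -326 + 2*((1/12)*(1/7)*671)*(64 + (1/12)*(1/7)*671) = -326 + 2*(671/84)*(64 + 671/84) = -326 + 2*(671/84)*(6047/84) = -326 + 4057537/3528 = 2907409/3528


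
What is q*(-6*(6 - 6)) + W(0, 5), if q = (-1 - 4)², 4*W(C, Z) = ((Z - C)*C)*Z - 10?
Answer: -5/2 ≈ -2.5000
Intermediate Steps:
W(C, Z) = -5/2 + C*Z*(Z - C)/4 (W(C, Z) = (((Z - C)*C)*Z - 10)/4 = ((C*(Z - C))*Z - 10)/4 = (C*Z*(Z - C) - 10)/4 = (-10 + C*Z*(Z - C))/4 = -5/2 + C*Z*(Z - C)/4)
q = 25 (q = (-5)² = 25)
q*(-6*(6 - 6)) + W(0, 5) = 25*(-6*(6 - 6)) + (-5/2 - ¼*5*0² + (¼)*0*5²) = 25*(-6*0) + (-5/2 - ¼*5*0 + (¼)*0*25) = 25*0 + (-5/2 + 0 + 0) = 0 - 5/2 = -5/2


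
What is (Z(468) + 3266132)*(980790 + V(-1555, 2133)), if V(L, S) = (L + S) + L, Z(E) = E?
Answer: 3200657145800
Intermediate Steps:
V(L, S) = S + 2*L
(Z(468) + 3266132)*(980790 + V(-1555, 2133)) = (468 + 3266132)*(980790 + (2133 + 2*(-1555))) = 3266600*(980790 + (2133 - 3110)) = 3266600*(980790 - 977) = 3266600*979813 = 3200657145800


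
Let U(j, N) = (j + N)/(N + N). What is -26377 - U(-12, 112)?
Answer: -1477137/56 ≈ -26377.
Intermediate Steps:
U(j, N) = (N + j)/(2*N) (U(j, N) = (N + j)/((2*N)) = (N + j)*(1/(2*N)) = (N + j)/(2*N))
-26377 - U(-12, 112) = -26377 - (112 - 12)/(2*112) = -26377 - 100/(2*112) = -26377 - 1*25/56 = -26377 - 25/56 = -1477137/56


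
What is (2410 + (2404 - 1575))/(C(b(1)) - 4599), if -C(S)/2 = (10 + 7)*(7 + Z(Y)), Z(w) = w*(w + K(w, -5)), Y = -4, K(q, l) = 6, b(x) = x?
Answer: -3239/4565 ≈ -0.70953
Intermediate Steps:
Z(w) = w*(6 + w) (Z(w) = w*(w + 6) = w*(6 + w))
C(S) = 34 (C(S) = -2*(10 + 7)*(7 - 4*(6 - 4)) = -34*(7 - 4*2) = -34*(7 - 8) = -34*(-1) = -2*(-17) = 34)
(2410 + (2404 - 1575))/(C(b(1)) - 4599) = (2410 + (2404 - 1575))/(34 - 4599) = (2410 + 829)/(-4565) = 3239*(-1/4565) = -3239/4565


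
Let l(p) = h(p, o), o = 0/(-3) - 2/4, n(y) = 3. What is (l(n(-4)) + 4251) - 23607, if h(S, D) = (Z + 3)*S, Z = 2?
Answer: -19341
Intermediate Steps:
o = -1/2 (o = 0*(-1/3) - 2*1/4 = 0 - 1/2 = -1/2 ≈ -0.50000)
h(S, D) = 5*S (h(S, D) = (2 + 3)*S = 5*S)
l(p) = 5*p
(l(n(-4)) + 4251) - 23607 = (5*3 + 4251) - 23607 = (15 + 4251) - 23607 = 4266 - 23607 = -19341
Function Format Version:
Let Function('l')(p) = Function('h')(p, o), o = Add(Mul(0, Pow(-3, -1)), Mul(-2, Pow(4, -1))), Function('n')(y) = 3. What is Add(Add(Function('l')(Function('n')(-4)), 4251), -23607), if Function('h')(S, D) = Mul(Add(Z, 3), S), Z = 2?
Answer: -19341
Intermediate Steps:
o = Rational(-1, 2) (o = Add(Mul(0, Rational(-1, 3)), Mul(-2, Rational(1, 4))) = Add(0, Rational(-1, 2)) = Rational(-1, 2) ≈ -0.50000)
Function('h')(S, D) = Mul(5, S) (Function('h')(S, D) = Mul(Add(2, 3), S) = Mul(5, S))
Function('l')(p) = Mul(5, p)
Add(Add(Function('l')(Function('n')(-4)), 4251), -23607) = Add(Add(Mul(5, 3), 4251), -23607) = Add(Add(15, 4251), -23607) = Add(4266, -23607) = -19341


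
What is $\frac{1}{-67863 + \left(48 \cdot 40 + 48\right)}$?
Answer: $- \frac{1}{65895} \approx -1.5176 \cdot 10^{-5}$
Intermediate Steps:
$\frac{1}{-67863 + \left(48 \cdot 40 + 48\right)} = \frac{1}{-67863 + \left(1920 + 48\right)} = \frac{1}{-67863 + 1968} = \frac{1}{-65895} = - \frac{1}{65895}$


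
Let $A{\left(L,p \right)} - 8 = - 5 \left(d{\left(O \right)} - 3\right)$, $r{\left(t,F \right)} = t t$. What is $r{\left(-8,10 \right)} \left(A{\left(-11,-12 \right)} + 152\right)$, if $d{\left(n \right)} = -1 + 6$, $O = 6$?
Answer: $9600$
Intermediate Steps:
$d{\left(n \right)} = 5$
$r{\left(t,F \right)} = t^{2}$
$A{\left(L,p \right)} = -2$ ($A{\left(L,p \right)} = 8 - 5 \left(5 - 3\right) = 8 - 10 = -2$)
$r{\left(-8,10 \right)} \left(A{\left(-11,-12 \right)} + 152\right) = \left(-8\right)^{2} \left(-2 + 152\right) = 64 \cdot 150 = 9600$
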